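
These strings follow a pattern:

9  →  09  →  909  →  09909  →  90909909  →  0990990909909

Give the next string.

909099090990990909909

Each term (from the third on) is the two preceding terms concatenated in order: term 3 = 9·09 = 909.
Continuing: 90909909 · 0990990909909 gives term 7.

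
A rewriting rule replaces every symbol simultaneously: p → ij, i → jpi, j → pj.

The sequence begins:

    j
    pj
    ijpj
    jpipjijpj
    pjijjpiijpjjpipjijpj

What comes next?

ijpjjpipjpjijjpijpipjijpjpjijjpiijpjjpipjijpj

φ(pjijjpiijpjjpipjijpj) expands symbol-by-symbol to ij pj jpi pj pj ij jpi jpi pj ij pj pj ij jpi ij pj jpi pj ij pj; joining the 20 pieces gives the next term.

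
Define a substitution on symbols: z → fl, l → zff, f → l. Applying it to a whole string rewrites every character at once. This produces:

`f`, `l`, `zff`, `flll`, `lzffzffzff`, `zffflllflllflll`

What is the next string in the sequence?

fllllzffzffzfflzffzffzfflzffzffzff

φ(zffflllflllflll) expands symbol-by-symbol to fl l l l zff zff zff l zff zff zff l zff zff zff; joining the 15 pieces gives the next term.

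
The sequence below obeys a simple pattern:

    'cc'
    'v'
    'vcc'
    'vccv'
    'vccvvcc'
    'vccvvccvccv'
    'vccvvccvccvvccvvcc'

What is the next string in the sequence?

Each term (from the third on) is the previous term followed by the one before it: term 3 = v·cc = vcc.
Continuing: vccvvccvccvvccvvcc · vccvvccvccv gives term 8.

vccvvccvccvvccvvccvccvvccvccv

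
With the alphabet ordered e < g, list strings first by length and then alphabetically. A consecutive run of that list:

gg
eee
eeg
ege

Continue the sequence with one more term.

egg

Treat ege as a base-2 numeral over the given alphabet and add one, carrying through any trailing g's.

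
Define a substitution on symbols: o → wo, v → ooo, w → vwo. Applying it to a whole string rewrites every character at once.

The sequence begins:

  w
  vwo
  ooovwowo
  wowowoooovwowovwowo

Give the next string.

vwowovwowovwowowowowoooovwowovwowoooovwowovwowo

φ(wowowoooovwowovwowo) expands symbol-by-symbol to vwo wo vwo wo vwo wo wo wo wo ooo vwo wo vwo wo ooo vwo wo vwo wo; joining the 19 pieces gives the next term.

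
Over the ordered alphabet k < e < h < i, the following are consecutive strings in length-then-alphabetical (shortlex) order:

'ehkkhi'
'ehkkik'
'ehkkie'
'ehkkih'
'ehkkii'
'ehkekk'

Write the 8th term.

Advancing 2 positions from ehkekk through ehkekk → ehkeke reaches term 8.

ehkekh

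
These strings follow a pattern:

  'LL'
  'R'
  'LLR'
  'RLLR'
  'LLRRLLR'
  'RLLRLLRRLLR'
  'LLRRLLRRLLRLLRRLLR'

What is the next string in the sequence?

This is a Fibonacci-style word recurrence s(k) = s(k−2)·s(k−1): e.g. LL·R = LLR.
So term 8 is RLLRLLRRLLR·LLRRLLRRLLRLLRRLLR.

RLLRLLRRLLRLLRRLLRRLLRLLRRLLR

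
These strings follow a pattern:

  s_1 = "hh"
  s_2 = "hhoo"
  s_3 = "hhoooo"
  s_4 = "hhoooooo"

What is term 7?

hhoooooooooooo

The strings grow by a fixed suffix oo each time.
From hhoooooo, 3 further steps: hhoooooo → hhoooooooo → hhoooooooooo → (answer).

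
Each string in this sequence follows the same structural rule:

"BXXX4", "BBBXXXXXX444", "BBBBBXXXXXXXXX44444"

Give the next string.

BBBBBBBXXXXXXXXXXXX4444444

The n-th term is 2n-1 B's then 3n X's then 2n-1 4's (n = 1, 2, …).
At n = 4 the blocks have lengths 7, 12, 7.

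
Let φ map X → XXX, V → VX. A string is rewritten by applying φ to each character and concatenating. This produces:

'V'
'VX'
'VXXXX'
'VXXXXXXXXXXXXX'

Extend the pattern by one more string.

VXXXXXXXXXXXXXXXXXXXXXXXXXXXXXXXXXXXXXXXX

Replace each of the 14 characters of VXXXXXXXXXXXXX in place — VX XXX XXX XXX XXX XXX XXX XXX XXX XXX XXX XXX XXX XXX — and concatenate.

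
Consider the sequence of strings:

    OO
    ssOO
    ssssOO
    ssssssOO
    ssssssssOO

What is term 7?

The strings grow by a fixed prefix ss each time.
From ssssssssOO, 2 further steps: ssssssssOO → ssssssssssOO → (answer).

ssssssssssssOO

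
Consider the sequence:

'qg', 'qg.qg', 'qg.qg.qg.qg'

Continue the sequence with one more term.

Each string is two copies of the previous one joined by '.'.
So the next term is two copies of qg.qg.qg.qg with '.' between the halves.

qg.qg.qg.qg.qg.qg.qg.qg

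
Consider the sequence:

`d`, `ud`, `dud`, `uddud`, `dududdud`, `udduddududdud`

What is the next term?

dududdududduddududdud

This is a Fibonacci-style word recurrence s(k) = s(k−2)·s(k−1): e.g. d·ud = dud.
So term 7 is dududdud·udduddududdud.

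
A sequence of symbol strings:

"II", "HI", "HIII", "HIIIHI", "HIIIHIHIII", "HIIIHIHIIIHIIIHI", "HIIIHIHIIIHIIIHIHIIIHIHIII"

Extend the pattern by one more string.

Each term (from the third on) is the previous term followed by the one before it: term 3 = HI·II = HIII.
Continuing: HIIIHIHIIIHIIIHIHIIIHIHIII · HIIIHIHIIIHIIIHI gives term 8.

HIIIHIHIIIHIIIHIHIIIHIHIIIHIIIHIHIIIHIIIHI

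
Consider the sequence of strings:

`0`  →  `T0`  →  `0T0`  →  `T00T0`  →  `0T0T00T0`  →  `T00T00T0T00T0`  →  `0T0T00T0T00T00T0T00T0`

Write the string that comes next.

From term 3 onward, concatenate the second-to-last term with the last: 0·T0 = 0T0, T0·0T0 = T00T0, …
The next term joins T00T00T0T00T0 and 0T0T00T0T00T00T0T00T0.

T00T00T0T00T00T0T00T0T00T00T0T00T0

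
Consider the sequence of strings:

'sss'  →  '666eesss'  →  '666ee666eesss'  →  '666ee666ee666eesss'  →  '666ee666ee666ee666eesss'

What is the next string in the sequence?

The strings grow by a fixed prefix 666ee each time.
One more step from 666ee666ee666ee666eesss gives the answer.

666ee666ee666ee666ee666eesss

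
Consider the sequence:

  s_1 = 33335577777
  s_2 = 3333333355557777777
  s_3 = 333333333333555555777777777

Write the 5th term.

Term n consists of 4n 3's, followed by 2n 5's, followed by 2n+3 7's (n = 1, 2, …).
For term 5, n = 5, so the run lengths are 20, 10, 13.

3333333333333333333355555555557777777777777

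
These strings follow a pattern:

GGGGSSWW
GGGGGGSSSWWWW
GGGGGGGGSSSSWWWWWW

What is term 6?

The n-th term is 2n+2 G's then n+1 S's then 2n W's (n = 1, 2, …).
At n = 6 the blocks have lengths 14, 7, 12.

GGGGGGGGGGGGGGSSSSSSSWWWWWWWWWWWW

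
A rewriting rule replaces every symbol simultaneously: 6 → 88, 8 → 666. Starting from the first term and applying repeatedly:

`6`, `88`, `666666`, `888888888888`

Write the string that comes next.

666666666666666666666666666666666666

Apply φ to 888888888888 symbol by symbol: 8→666, 8→666, 8→666, 8→666, 8→666, 8→666, 8→666, 8→666, 8→666, 8→666, 8→666, 8→666; joined: 666 666 666 666 666 666 666 666 666 666 666 666.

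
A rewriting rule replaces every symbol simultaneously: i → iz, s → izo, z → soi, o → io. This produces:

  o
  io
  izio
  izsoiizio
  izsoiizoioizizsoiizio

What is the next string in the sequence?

φ(izsoiizoioizizsoiizio) expands symbol-by-symbol to iz soi izo io iz iz soi io iz io iz soi iz soi izo io iz iz soi iz io; joining the 21 pieces gives the next term.

izsoiizoioizizsoiioizioizsoiizsoiizoioizizsoiizio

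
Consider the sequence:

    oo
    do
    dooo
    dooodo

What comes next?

This is a Fibonacci-style word recurrence s(k) = s(k−1)·s(k−2): e.g. do·oo = dooo.
Continuing: dooodo · dooo gives term 5.

dooododooo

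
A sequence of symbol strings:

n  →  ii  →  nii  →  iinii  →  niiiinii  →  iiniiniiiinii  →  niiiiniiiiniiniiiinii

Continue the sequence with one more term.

iiniiniiiiniiniiiiniiiiniiniiiinii

From term 3 onward, concatenate the second-to-last term with the last: n·ii = nii, ii·nii = iinii, …
So term 8 is iiniiniiiinii·niiiiniiiiniiniiiinii.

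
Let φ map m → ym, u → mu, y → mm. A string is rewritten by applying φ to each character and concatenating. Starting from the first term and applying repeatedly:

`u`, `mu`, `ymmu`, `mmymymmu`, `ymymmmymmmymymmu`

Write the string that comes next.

φ(ymymmmymmmymymmu) expands symbol-by-symbol to mm ym mm ym ym ym mm ym ym ym mm ym mm ym ym mu; joining the 16 pieces gives the next term.

mmymmmymymymmmymymymmmymmmymymmu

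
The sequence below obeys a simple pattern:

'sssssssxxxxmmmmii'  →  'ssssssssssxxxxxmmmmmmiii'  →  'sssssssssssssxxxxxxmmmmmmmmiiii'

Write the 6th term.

The n-th term is 3n+1 s's then n+2 x's then 2n m's then n i's, where the shown terms are n = 2, 3, 4.
Setting n = 7 gives 22, 9, 14, 7 characters in each block.

ssssssssssssssssssssssxxxxxxxxxmmmmmmmmmmmmmmiiiiiii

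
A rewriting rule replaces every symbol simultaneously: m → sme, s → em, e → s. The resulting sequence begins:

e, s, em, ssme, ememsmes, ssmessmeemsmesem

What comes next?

ememsmesememsmesssmeemsmesemssme

Applying the rule to each of the 16 symbols of ssmessmeemsmesem gives the pieces em em sme s em em sme s s sme em sme s em s sme, which concatenate to the answer.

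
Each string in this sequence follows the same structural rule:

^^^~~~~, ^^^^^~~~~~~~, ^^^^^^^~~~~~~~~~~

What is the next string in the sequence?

Each string has the form ^^{2n+1} ~^{3n+1} (n = 1, 2, …).
Setting n = 4 gives 9, 13 characters in each block.

^^^^^^^^^~~~~~~~~~~~~~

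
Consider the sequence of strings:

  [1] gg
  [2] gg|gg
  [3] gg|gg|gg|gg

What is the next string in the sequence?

s(k+1) = s(k)·|·s(k) — each term doubles the last with '|' between the halves.
Doubling gg|gg|gg|gg with '|' between the halves:

gg|gg|gg|gg|gg|gg|gg|gg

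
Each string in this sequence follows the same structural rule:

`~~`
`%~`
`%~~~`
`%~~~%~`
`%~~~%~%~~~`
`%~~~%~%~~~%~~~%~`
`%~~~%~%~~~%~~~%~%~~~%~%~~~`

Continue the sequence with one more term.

%~~~%~%~~~%~~~%~%~~~%~%~~~%~~~%~%~~~%~~~%~

Each term (from the third on) is the previous term followed by the one before it: term 3 = %~·~~ = %~~~.
The next term joins %~~~%~%~~~%~~~%~%~~~%~%~~~ and %~~~%~%~~~%~~~%~.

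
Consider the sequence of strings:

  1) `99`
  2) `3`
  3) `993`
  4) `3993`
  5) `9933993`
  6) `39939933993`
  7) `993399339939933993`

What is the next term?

From term 3 onward, concatenate the second-to-last term with the last: 99·3 = 993, 3·993 = 3993, …
The next term joins 39939933993 and 993399339939933993.

39939933993993399339939933993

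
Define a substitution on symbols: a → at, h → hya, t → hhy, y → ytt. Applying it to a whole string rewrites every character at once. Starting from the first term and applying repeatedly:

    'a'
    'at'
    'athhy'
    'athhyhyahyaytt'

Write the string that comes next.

Rewriting the 14 symbols of athhyhyahyaytt one by one yields at hhy hya hya ytt hya ytt at hya ytt at ytt hhy hhy; concatenated:

athhyhyahyaytthyayttathyayttatytthhyhhy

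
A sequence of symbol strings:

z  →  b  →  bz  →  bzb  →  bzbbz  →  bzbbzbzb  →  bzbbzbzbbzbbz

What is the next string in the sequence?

bzbbzbzbbzbbzbzbbzbzb

From term 3 onward, concatenate the last term with the second-to-last: b·z = bz, bz·b = bzb, …
The next term joins bzbbzbzbbzbbz and bzbbzbzb.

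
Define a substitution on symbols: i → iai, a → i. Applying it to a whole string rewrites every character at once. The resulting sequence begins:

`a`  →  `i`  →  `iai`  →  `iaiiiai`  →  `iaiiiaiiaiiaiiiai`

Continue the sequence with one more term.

Replace each of the 17 characters of iaiiiaiiaiiaiiiai in place — iai i iai iai iai i iai iai i iai iai i iai iai iai i iai — and concatenate.

iaiiiaiiaiiaiiiaiiaiiiaiiaiiiaiiaiiaiiiai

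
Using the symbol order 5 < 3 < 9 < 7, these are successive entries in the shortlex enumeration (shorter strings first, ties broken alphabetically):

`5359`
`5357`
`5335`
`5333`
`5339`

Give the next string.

5337

The successor of 5339 increments the rightmost position that isn't already 7 and resets every position after it to 5.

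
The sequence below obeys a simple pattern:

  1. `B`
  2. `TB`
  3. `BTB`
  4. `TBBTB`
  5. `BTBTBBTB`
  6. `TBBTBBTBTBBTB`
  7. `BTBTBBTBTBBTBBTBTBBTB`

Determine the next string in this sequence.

This is a Fibonacci-style word recurrence s(k) = s(k−2)·s(k−1): e.g. B·TB = BTB.
The next term joins TBBTBBTBTBBTB and BTBTBBTBTBBTBBTBTBBTB.

TBBTBBTBTBBTBBTBTBBTBTBBTBBTBTBBTB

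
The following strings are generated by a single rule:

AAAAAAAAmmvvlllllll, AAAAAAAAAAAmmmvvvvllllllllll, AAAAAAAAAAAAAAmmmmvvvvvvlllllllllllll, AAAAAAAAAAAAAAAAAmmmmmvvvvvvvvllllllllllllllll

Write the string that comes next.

Term n consists of 3n+2 A's, followed by n m's, followed by 2n-2 v's, followed by 3n+1 l's, where the shown terms are n = 2, 3, 4, 5.
For the next term, n = 6, so the run lengths are 20, 6, 10, 19.

AAAAAAAAAAAAAAAAAAAAmmmmmmvvvvvvvvvvlllllllllllllllllll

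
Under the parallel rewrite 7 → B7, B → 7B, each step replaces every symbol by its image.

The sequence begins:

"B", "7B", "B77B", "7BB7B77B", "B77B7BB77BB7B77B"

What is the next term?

φ(B77B7BB77BB7B77B) expands symbol-by-symbol to 7B B7 B7 7B B7 7B 7B B7 B7 7B 7B B7 7B B7 B7 7B; joining the 16 pieces gives the next term.

7BB7B77BB77B7BB7B77B7BB77BB7B77B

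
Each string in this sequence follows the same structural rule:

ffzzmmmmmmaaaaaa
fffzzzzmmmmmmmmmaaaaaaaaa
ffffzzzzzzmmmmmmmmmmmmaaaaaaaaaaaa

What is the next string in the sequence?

Each string has the form f^{n} z^{2n-2} m^{3n} a^{3n}, where the shown terms are n = 2, 3, 4.
Setting n = 5 gives 5, 8, 15, 15 characters in each block.

fffffzzzzzzzzmmmmmmmmmmmmmmmaaaaaaaaaaaaaaa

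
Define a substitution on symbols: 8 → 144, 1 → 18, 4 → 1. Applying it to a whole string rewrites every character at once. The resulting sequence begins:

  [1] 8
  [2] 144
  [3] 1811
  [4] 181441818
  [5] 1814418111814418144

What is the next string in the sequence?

Rewriting the 19 symbols of 1814418111814418144 one by one yields 18 144 18 1 1 18 144 18 18 18 144 18 1 1 18 144 18 1 1; concatenated:

181441811181441818181441811181441811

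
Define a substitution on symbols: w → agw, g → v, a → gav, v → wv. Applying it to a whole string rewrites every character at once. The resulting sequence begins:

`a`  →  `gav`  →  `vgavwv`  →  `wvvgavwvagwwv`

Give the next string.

Rewriting the 13 symbols of wvvgavwvagwwv one by one yields agw wv wv v gav wv agw wv gav v agw agw wv; concatenated:

agwwvwvvgavwvagwwvgavvagwagwwv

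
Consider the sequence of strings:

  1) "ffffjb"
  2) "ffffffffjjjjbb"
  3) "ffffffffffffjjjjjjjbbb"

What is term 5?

ffffffffffffffffffffjjjjjjjjjjjjjbbbbb

Reading off run lengths: f runs 4, 8, 12; j runs 1, 4, 7; b runs 1, 2, 3 — each is linear in n (n = 1, 2, …).
For term 5, n = 5, so the run lengths are 20, 13, 5.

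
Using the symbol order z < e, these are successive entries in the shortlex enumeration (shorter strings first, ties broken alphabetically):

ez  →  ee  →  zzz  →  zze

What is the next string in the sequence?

The successor of zze increments the rightmost position that isn't already e and resets every position after it to z.

zez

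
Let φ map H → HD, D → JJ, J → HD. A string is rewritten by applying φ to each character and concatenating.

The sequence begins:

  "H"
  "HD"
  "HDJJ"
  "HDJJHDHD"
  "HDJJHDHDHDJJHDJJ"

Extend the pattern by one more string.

Replace each of the 16 characters of HDJJHDHDHDJJHDJJ in place — HD JJ HD HD HD JJ HD JJ HD JJ HD HD HD JJ HD HD — and concatenate.

HDJJHDHDHDJJHDJJHDJJHDHDHDJJHDHD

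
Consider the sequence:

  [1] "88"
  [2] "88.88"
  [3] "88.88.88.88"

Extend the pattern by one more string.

Each string is two copies of the previous one joined by '.'.
One more doubling of 88.88.88.88 gives the answer.

88.88.88.88.88.88.88.88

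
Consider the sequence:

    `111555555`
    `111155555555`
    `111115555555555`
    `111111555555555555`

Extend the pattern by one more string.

Reading off run lengths: 1 runs 3, 4, 5, 6; 5 runs 6, 8, 10, 12 — each is linear in n, where the shown terms are n = 3, 4, 5, 6.
Setting n = 7 gives 7, 14 characters in each block.

111111155555555555555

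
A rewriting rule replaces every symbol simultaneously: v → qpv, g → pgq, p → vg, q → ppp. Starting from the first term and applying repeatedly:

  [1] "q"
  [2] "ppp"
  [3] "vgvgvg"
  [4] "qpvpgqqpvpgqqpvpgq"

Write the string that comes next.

Rewriting the 18 symbols of qpvpgqqpvpgqqpvpgq one by one yields ppp vg qpv vg pgq ppp ppp vg qpv vg pgq ppp ppp vg qpv vg pgq ppp; concatenated:

pppvgqpvvgpgqppppppvgqpvvgpgqppppppvgqpvvgpgqppp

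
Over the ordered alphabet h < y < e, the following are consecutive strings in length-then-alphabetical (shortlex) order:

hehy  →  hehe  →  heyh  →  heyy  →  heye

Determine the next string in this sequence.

heeh

Find the rightmost character of heye below e, bump it to the next letter, and reset everything to its right to h.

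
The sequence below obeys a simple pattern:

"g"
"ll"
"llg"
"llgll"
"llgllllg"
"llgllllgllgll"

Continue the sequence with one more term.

From term 3 onward, concatenate the last term with the second-to-last: ll·g = llg, llg·ll = llgll, …
The next term joins llgllllgllgll and llgllllg.

llgllllgllgllllgllllg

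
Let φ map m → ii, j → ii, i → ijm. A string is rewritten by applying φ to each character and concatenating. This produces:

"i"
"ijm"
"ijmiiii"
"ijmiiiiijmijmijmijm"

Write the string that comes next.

φ(ijmiiiiijmijmijmijm) expands symbol-by-symbol to ijm ii ii ijm ijm ijm ijm ijm ii ii ijm ii ii ijm ii ii ijm ii ii; joining the 19 pieces gives the next term.

ijmiiiiijmijmijmijmijmiiiiijmiiiiijmiiiiijmiiii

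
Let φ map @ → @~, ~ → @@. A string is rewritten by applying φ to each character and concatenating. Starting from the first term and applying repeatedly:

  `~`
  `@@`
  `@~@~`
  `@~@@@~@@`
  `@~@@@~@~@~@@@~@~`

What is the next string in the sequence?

φ(@~@@@~@~@~@@@~@~) expands symbol-by-symbol to @~ @@ @~ @~ @~ @@ @~ @@ @~ @@ @~ @~ @~ @@ @~ @@; joining the 16 pieces gives the next term.

@~@@@~@~@~@@@~@@@~@@@~@~@~@@@~@@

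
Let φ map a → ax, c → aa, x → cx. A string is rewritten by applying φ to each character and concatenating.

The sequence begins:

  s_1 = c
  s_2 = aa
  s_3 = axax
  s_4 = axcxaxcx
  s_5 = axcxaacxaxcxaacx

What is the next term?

Rewriting the 16 symbols of axcxaacxaxcxaacx one by one yields ax cx aa cx ax ax aa cx ax cx aa cx ax ax aa cx; concatenated:

axcxaacxaxaxaacxaxcxaacxaxaxaacx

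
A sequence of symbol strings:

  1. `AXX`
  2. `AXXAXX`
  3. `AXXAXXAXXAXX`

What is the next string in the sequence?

Each string is two copies of the previous one concatenated.
One more doubling of AXXAXXAXXAXX gives the answer.

AXXAXXAXXAXXAXXAXXAXXAXX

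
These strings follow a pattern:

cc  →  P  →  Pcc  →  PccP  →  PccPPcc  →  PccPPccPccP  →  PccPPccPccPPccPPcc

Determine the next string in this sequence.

PccPPccPccPPccPPccPccPPccPccP

This is a Fibonacci-style word recurrence s(k) = s(k−1)·s(k−2): e.g. P·cc = Pcc.
The next term joins PccPPccPccPPccPPcc and PccPPccPccP.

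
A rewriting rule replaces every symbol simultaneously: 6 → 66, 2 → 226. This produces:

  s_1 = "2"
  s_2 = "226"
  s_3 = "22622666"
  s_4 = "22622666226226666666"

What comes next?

Applying the rule to each of the 20 symbols of 22622666226226666666 gives the pieces 226 226 66 226 226 66 66 66 226 226 66 226 226 66 66 66 66 66 66 66, which concatenate to the answer.

226226662262266666662262266622622666666666666666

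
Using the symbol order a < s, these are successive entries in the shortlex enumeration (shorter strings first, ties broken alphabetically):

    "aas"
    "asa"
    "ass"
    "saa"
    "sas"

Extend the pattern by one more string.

ssa

Find the rightmost character of sas below s, bump it to the next letter, and reset everything to its right to a.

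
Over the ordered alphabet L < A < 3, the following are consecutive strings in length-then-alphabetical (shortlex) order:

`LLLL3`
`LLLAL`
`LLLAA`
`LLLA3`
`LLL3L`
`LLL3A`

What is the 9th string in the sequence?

LLALA

Stepping forward 3 times from LLL3A: LLL3A → LLL33 → LLALL, then the target.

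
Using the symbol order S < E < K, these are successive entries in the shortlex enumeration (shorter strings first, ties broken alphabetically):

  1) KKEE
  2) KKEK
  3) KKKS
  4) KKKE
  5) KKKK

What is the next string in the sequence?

KKKK is the last string of length 4, so the next is the first of length 5: S repeated 5 times.

SSSSS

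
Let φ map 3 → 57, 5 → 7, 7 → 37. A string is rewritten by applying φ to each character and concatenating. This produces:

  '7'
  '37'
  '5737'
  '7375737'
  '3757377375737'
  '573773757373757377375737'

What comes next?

Rewriting the 24 symbols of 573773757373757377375737 one by one yields 7 37 57 37 37 57 37 7 37 57 37 57 37 7 37 57 37 37 57 37 7 37 57 37; concatenated:

73757373757377375737573773757373757377375737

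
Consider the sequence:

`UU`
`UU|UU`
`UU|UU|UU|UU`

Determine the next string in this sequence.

s(k+1) = s(k)·|·s(k) — each term doubles the last with '|' between the halves.
Doubling UU|UU|UU|UU with '|' between the halves:

UU|UU|UU|UU|UU|UU|UU|UU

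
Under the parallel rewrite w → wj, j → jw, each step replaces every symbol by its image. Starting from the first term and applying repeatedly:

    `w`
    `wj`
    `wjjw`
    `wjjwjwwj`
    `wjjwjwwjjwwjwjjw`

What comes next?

wjjwjwwjjwwjwjjwjwwjwjjwwjjwjwwj

φ(wjjwjwwjjwwjwjjw) expands symbol-by-symbol to wj jw jw wj jw wj wj jw jw wj wj jw wj jw jw wj; joining the 16 pieces gives the next term.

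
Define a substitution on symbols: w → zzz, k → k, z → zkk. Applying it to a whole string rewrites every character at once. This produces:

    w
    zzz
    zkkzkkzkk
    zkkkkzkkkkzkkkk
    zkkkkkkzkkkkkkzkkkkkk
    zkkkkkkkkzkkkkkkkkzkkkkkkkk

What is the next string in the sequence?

Applying the rule to each of the 27 symbols of zkkkkkkkkzkkkkkkkkzkkkkkkkk gives the pieces zkk k k k k k k k k zkk k k k k k k k k zkk k k k k k k k k, which concatenate to the answer.

zkkkkkkkkkkzkkkkkkkkkkzkkkkkkkkkk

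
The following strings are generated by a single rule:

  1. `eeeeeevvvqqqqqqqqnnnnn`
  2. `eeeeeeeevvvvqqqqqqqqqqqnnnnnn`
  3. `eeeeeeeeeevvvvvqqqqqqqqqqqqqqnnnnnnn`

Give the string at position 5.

The n-th term is 2n e's then n v's then 3n-1 q's then n+2 n's, where the shown terms are n = 3, 4, 5.
For term 5, n = 7, so the run lengths are 14, 7, 20, 9.

eeeeeeeeeeeeeevvvvvvvqqqqqqqqqqqqqqqqqqqqnnnnnnnnn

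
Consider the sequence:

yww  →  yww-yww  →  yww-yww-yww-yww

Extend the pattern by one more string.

yww-yww-yww-yww-yww-yww-yww-yww

s(k+1) = s(k)·-·s(k) — each term doubles the last with '-' between the halves.
One more doubling of yww-yww-yww-yww gives the answer.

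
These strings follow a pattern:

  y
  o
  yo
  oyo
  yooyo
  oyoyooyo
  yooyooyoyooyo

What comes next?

oyoyooyoyooyooyoyooyo

From term 3 onward, concatenate the second-to-last term with the last: y·o = yo, o·yo = oyo, …
Continuing: oyoyooyo · yooyooyoyooyo gives term 8.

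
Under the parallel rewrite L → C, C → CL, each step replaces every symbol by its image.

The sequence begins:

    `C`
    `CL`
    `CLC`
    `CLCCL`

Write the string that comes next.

Expanding CLCCL: C→CL, L→C, C→CL, C→CL, L→C. Concatenated: CL C CL CL C.

CLCCLCLC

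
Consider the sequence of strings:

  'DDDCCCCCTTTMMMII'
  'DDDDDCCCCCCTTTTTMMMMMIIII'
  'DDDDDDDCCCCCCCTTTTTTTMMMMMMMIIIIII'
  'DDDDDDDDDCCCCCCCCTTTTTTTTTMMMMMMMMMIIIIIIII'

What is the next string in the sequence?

Term n consists of 2n-1 D's, followed by n+3 C's, followed by 2n-1 T's, followed by 2n-1 M's, followed by 2n-2 I's, where the shown terms are n = 2, 3, 4, 5.
Setting n = 6 gives 11, 9, 11, 11, 10 characters in each block.

DDDDDDDDDDDCCCCCCCCCTTTTTTTTTTTMMMMMMMMMMMIIIIIIIIII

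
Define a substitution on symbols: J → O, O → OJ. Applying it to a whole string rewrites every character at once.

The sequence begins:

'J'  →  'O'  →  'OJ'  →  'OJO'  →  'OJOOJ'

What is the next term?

Rewriting each symbol of OJOOJ: O→OJ, J→O, O→OJ, O→OJ, J→O, which concatenates to OJ O OJ OJ O.

OJOOJOJO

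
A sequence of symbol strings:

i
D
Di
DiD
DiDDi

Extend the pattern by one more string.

This is a Fibonacci-style word recurrence s(k) = s(k−1)·s(k−2): e.g. D·i = Di.
The next term joins DiDDi and DiD.

DiDDiDiD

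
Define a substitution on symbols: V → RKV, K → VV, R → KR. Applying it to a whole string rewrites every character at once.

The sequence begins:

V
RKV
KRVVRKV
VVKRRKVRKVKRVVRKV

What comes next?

Rewriting the 17 symbols of VVKRRKVRKVKRVVRKV one by one yields RKV RKV VV KR KR VV RKV KR VV RKV VV KR RKV RKV KR VV RKV; concatenated:

RKVRKVVVKRKRVVRKVKRVVRKVVVKRRKVRKVKRVVRKV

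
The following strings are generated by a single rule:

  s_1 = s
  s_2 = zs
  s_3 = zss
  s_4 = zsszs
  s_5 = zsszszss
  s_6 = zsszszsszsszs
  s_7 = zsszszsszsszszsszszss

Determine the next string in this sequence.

zsszszsszsszszsszszsszsszszsszsszs

Each term (from the third on) is the previous term followed by the one before it: term 3 = zs·s = zss.
Continuing: zsszszsszsszszsszszss · zsszszsszsszs gives term 8.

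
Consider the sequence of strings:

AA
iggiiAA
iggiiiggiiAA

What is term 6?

Each term is the previous one with iggii prepended.
From iggiiiggiiAA, 3 further steps: iggiiiggiiAA → iggiiiggiiiggiiAA → iggiiiggiiiggiiiggiiAA → (answer).

iggiiiggiiiggiiiggiiiggiiAA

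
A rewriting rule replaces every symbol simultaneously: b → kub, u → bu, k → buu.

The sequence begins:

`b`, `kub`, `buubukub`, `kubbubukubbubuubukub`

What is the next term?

buubukubkubbukubbubuubukubkubbukubbubukubbubuubukub

φ(kubbubukubbubuubukub) expands symbol-by-symbol to buu bu kub kub bu kub bu buu bu kub kub bu kub bu bu kub bu buu bu kub; joining the 20 pieces gives the next term.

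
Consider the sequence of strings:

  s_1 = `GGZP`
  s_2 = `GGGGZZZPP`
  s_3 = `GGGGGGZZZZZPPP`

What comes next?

Term n consists of 2n G's, followed by 2n-1 Z's, followed by n P's (n = 1, 2, …).
For the next term, n = 4, so the run lengths are 8, 7, 4.

GGGGGGGGZZZZZZZPPPP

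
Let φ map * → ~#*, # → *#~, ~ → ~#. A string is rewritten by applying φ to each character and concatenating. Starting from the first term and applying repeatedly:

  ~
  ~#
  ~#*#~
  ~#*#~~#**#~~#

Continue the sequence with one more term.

Replace each of the 13 characters of ~#*#~~#**#~~# in place — ~# *#~ ~#* *#~ ~# ~# *#~ ~#* ~#* *#~ ~# ~# *#~ — and concatenate.

~#*#~~#**#~~#~#*#~~#*~#**#~~#~#*#~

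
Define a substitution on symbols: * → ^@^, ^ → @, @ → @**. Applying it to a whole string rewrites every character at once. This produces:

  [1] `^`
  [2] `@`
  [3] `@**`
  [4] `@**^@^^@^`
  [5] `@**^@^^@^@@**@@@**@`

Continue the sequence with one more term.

@**^@^^@^@@**@@@**@@**@**^@^^@^@**@**@**^@^^@^@**

φ(@**^@^^@^@@**@@@**@) expands symbol-by-symbol to @** ^@^ ^@^ @ @** @ @ @** @ @** @** ^@^ ^@^ @** @** @** ^@^ ^@^ @**; joining the 19 pieces gives the next term.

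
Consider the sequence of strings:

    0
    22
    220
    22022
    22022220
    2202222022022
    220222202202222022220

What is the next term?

From term 3 onward, concatenate the last term with the second-to-last: 22·0 = 220, 220·22 = 22022, …
Continuing: 220222202202222022220 · 2202222022022 gives term 8.

2202222022022220222202202222022022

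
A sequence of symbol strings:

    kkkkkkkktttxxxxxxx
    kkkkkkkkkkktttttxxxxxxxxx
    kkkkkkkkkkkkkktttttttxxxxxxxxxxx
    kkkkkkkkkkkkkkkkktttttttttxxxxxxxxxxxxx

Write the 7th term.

kkkkkkkkkkkkkkkkkkkkkkkkkktttttttttttttttxxxxxxxxxxxxxxxxxxx

Reading off run lengths: k runs 8, 11, 14, 17; t runs 3, 5, 7, 9; x runs 7, 9, 11, 13 — each is linear in n, where the shown terms are n = 2, 3, 4, 5.
For term 7, n = 8, so the run lengths are 26, 15, 19.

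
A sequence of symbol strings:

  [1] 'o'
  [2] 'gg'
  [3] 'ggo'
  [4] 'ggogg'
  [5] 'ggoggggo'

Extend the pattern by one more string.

ggoggggoggogg

Each term (from the third on) is the previous term followed by the one before it: term 3 = gg·o = ggo.
So term 6 is ggoggggo·ggogg.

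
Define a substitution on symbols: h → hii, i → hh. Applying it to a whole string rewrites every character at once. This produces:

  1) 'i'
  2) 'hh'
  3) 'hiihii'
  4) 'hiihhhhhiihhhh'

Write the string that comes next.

Rewriting the 14 symbols of hiihhhhhiihhhh one by one yields hii hh hh hii hii hii hii hii hh hh hii hii hii hii; concatenated:

hiihhhhhiihiihiihiihiihhhhhiihiihiihii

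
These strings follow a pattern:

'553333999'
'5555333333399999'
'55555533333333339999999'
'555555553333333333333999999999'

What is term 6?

55555555555533333333333333333339999999999999

Each string has the form 5^{2n} 3^{3n+1} 9^{2n+1} (n = 1, 2, …).
For term 6, n = 6, so the run lengths are 12, 19, 13.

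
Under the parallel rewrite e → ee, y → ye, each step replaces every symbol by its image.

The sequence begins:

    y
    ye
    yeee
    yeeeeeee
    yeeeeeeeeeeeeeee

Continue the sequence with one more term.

φ(yeeeeeeeeeeeeeee) expands symbol-by-symbol to ye ee ee ee ee ee ee ee ee ee ee ee ee ee ee ee; joining the 16 pieces gives the next term.

yeeeeeeeeeeeeeeeeeeeeeeeeeeeeeee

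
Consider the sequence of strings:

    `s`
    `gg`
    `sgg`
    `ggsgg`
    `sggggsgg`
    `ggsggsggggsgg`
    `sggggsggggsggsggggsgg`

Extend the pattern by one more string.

From term 3 onward, concatenate the second-to-last term with the last: s·gg = sgg, gg·sgg = ggsgg, …
The next term joins ggsggsggggsgg and sggggsggggsggsggggsgg.

ggsggsggggsggsggggsggggsggsggggsgg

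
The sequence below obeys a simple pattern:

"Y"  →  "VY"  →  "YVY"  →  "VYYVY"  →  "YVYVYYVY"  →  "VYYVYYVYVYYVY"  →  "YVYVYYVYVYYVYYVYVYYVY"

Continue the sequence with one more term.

This is a Fibonacci-style word recurrence s(k) = s(k−2)·s(k−1): e.g. Y·VY = YVY.
The next term joins VYYVYYVYVYYVY and YVYVYYVYVYYVYYVYVYYVY.

VYYVYYVYVYYVYYVYVYYVYVYYVYYVYVYYVY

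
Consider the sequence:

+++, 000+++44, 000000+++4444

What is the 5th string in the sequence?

s(k+1) = 000·s(k)·44, so each term gains 000 as a prefix and 44 as a suffix.
From 000000+++4444, 2 further steps: 000000+++4444 → 000000000+++444444 → (answer).

000000000000+++44444444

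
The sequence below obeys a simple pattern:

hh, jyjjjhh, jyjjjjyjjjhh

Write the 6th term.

The strings grow by a fixed prefix jyjjj each time.
From jyjjjjyjjjhh, 3 further steps: jyjjjjyjjjhh → jyjjjjyjjjjyjjjhh → jyjjjjyjjjjyjjjjyjjjhh → (answer).

jyjjjjyjjjjyjjjjyjjjjyjjjhh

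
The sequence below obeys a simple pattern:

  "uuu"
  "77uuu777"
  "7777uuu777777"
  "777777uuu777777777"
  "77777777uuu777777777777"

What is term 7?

s(k+1) = 77·s(k)·777, so each term gains 77 as a prefix and 777 as a suffix.
From 77777777uuu777777777777, 2 further steps: 77777777uuu777777777777 → 7777777777uuu777777777777777 → (answer).

777777777777uuu777777777777777777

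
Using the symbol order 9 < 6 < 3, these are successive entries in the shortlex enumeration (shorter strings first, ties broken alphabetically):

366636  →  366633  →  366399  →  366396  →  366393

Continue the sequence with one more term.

Treat 366393 as a base-3 numeral over the given alphabet and add one, carrying through any trailing 3's.

366369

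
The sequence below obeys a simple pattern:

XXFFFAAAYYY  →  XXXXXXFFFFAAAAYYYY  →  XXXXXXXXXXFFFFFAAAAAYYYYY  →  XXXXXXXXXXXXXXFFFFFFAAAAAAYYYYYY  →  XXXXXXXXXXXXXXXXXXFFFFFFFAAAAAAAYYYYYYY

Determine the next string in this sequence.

XXXXXXXXXXXXXXXXXXXXXXFFFFFFFFAAAAAAAAYYYYYYYY

The n-th term is 4n-2 X's then n+2 F's then n+2 A's then n+2 Y's (n = 1, 2, …).
At n = 6 the blocks have lengths 22, 8, 8, 8.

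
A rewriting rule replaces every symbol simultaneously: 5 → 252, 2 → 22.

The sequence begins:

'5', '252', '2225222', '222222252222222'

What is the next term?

Replace each of the 15 characters of 222222252222222 in place — 22 22 22 22 22 22 22 252 22 22 22 22 22 22 22 — and concatenate.

2222222222222225222222222222222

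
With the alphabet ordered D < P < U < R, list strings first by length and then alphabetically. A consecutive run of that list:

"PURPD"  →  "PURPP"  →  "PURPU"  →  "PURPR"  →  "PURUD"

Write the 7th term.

Continuing the enumeration 2 steps past PURUD: PURUD → PURUP → (answer).

PURUU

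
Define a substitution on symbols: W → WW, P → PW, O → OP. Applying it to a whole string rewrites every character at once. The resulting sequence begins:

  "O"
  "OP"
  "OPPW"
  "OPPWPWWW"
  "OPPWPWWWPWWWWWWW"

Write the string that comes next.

Rewriting the 16 symbols of OPPWPWWWPWWWWWWW one by one yields OP PW PW WW PW WW WW WW PW WW WW WW WW WW WW WW; concatenated:

OPPWPWWWPWWWWWWWPWWWWWWWWWWWWWWW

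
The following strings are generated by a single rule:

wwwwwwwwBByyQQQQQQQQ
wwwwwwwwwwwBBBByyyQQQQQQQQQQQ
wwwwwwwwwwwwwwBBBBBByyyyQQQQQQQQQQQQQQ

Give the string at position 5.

Reading off run lengths: w runs 8, 11, 14; B runs 2, 4, 6; y runs 2, 3, 4; Q runs 8, 11, 14 — each is linear in n, where the shown terms are n = 2, 3, 4.
At n = 6 the blocks have lengths 20, 10, 6, 20.

wwwwwwwwwwwwwwwwwwwwBBBBBBBBBByyyyyyQQQQQQQQQQQQQQQQQQQQ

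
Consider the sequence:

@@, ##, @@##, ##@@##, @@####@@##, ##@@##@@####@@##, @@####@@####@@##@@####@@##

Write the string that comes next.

From term 3 onward, concatenate the second-to-last term with the last: @@·## = @@##, ##·@@## = ##@@##, …
So term 8 is ##@@##@@####@@##·@@####@@####@@##@@####@@##.

##@@##@@####@@##@@####@@####@@##@@####@@##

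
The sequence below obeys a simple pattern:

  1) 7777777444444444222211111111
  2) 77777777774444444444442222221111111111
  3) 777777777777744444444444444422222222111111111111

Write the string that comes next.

7777777777777777444444444444444444222222222211111111111111

Term n consists of 3n-2 7's, followed by 3n 4's, followed by 2n-2 2's, followed by 2n+2 1's, where the shown terms are n = 3, 4, 5.
Setting n = 6 gives 16, 18, 10, 14 characters in each block.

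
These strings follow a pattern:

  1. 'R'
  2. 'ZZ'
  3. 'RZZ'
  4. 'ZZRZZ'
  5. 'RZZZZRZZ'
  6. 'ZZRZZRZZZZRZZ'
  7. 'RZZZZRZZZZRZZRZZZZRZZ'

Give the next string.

From term 3 onward, concatenate the second-to-last term with the last: R·ZZ = RZZ, ZZ·RZZ = ZZRZZ, …
Continuing: ZZRZZRZZZZRZZ · RZZZZRZZZZRZZRZZZZRZZ gives term 8.

ZZRZZRZZZZRZZRZZZZRZZZZRZZRZZZZRZZ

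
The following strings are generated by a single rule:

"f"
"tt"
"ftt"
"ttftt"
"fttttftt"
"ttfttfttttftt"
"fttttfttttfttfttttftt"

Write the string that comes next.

This is a Fibonacci-style word recurrence s(k) = s(k−2)·s(k−1): e.g. f·tt = ftt.
So term 8 is ttfttfttttftt·fttttfttttfttfttttftt.

ttfttfttttfttfttttfttttfttfttttftt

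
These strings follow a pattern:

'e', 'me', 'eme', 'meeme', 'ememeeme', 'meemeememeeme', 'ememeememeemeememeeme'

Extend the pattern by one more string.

meemeememeemeememeememeemeememeeme

Each term (from the third on) is the two preceding terms concatenated in order: term 3 = e·me = eme.
So term 8 is meemeememeeme·ememeememeemeememeeme.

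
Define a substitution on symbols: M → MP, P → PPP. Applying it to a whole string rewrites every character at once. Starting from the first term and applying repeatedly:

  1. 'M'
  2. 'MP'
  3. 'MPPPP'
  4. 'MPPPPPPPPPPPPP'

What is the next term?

Replace each of the 14 characters of MPPPPPPPPPPPPP in place — MP PPP PPP PPP PPP PPP PPP PPP PPP PPP PPP PPP PPP PPP — and concatenate.

MPPPPPPPPPPPPPPPPPPPPPPPPPPPPPPPPPPPPPPPP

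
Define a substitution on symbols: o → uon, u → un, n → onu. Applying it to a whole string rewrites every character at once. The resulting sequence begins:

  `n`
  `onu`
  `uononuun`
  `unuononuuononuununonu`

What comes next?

Rewriting the 21 symbols of unuononuuononuununonu one by one yields un onu un uon onu uon onu un un uon onu uon onu un un onu un onu uon onu un; concatenated:

unonuunuononuuononuununuononuuononuununonuunonuuononuun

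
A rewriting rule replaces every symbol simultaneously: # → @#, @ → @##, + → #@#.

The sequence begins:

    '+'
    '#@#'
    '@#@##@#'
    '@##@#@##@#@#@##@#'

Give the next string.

@##@#@#@##@#@##@#@#@##@#@##@#@##@#@#@##@#

Replace each of the 17 characters of @##@#@##@#@#@##@# in place — @## @# @# @## @# @## @# @# @## @# @## @# @## @# @# @## @# — and concatenate.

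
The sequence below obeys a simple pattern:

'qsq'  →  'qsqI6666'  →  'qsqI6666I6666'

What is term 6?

qsqI6666I6666I6666I6666I6666

The strings grow by a fixed suffix I6666 each time.
From qsqI6666I6666, 3 further steps: qsqI6666I6666 → qsqI6666I6666I6666 → qsqI6666I6666I6666I6666 → (answer).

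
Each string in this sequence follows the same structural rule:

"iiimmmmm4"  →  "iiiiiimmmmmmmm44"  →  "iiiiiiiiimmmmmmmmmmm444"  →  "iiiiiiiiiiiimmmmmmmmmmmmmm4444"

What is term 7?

iiiiiiiiiiiiiiiiiiiiimmmmmmmmmmmmmmmmmmmmmmm4444444

The n-th term is 3n i's then 3n+2 m's then n 4's (n = 1, 2, …).
For term 7, n = 7, so the run lengths are 21, 23, 7.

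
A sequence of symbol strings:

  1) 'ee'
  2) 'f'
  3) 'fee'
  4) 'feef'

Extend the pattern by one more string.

This is a Fibonacci-style word recurrence s(k) = s(k−1)·s(k−2): e.g. f·ee = fee.
The next term joins feef and fee.

feeffee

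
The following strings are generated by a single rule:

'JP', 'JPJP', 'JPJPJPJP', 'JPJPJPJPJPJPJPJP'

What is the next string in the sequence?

Every step duplicates the string.
Doubling JPJPJPJPJPJPJPJP:

JPJPJPJPJPJPJPJPJPJPJPJPJPJPJPJP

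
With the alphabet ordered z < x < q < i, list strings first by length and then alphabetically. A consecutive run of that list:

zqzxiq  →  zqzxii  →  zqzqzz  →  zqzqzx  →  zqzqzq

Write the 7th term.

zqzqxz

Advancing 2 positions from zqzqzq through zqzqzq → zqzqzi reaches term 7.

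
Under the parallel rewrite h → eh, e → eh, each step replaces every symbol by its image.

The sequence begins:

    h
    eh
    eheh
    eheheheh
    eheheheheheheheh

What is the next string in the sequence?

Rewriting the 16 symbols of eheheheheheheheh one by one yields eh eh eh eh eh eh eh eh eh eh eh eh eh eh eh eh; concatenated:

eheheheheheheheheheheheheheheheh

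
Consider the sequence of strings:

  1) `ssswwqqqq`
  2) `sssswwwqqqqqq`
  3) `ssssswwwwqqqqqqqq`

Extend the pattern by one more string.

sssssswwwwwqqqqqqqqqq

Term n consists of n+1 s's, followed by n w's, followed by 2n q's, where the shown terms are n = 2, 3, 4.
At n = 5 the blocks have lengths 6, 5, 10.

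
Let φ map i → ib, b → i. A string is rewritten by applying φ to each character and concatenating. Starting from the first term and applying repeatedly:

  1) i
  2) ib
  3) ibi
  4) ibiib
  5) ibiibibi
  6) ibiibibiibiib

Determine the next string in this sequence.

ibiibibiibiibibiibibi

φ(ibiibibiibiib) expands symbol-by-symbol to ib i ib ib i ib i ib ib i ib ib i; joining the 13 pieces gives the next term.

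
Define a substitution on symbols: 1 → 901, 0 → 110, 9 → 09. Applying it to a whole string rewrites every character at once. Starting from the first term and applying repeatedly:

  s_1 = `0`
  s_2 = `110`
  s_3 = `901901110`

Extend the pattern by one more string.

Expanding 901901110: 9→09, 0→110, 1→901, 9→09, 0→110, 1→901, 1→901, 1→901, 0→110. Concatenated: 09 110 901 09 110 901 901 901 110.

0911090109110901901901110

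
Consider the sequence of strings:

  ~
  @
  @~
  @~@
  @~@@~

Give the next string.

Each term (from the third on) is the previous term followed by the one before it: term 3 = @·~ = @~.
The next term joins @~@@~ and @~@.

@~@@~@~@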